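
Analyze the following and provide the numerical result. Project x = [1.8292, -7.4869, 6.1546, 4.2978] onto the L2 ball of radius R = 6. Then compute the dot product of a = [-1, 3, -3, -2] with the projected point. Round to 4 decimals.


Step 1: Compute ||x|| (intermediates to 6 decimals).
||x|| = sqrt(1.8292^2 + (-7.4869)^2 + 6.1546^2 + 4.2978^2) = 10.75871
Step 2: Project.
Since ||x|| > R, scale = R/||x|| = 6/10.75871 = 0.557688, proj(x) = scale * x
proj(x) = [1.020123, -4.175354, 3.432347, 2.396831]
Step 3: Dot product.
a^T * proj(x) = -1*1.020123 + 3*(-4.175354) - 3*3.432347 - 2*2.396831 = -28.6369


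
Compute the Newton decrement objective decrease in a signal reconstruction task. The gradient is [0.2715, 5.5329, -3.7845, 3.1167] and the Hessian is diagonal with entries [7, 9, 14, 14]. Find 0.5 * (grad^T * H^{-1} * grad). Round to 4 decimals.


Step 1: H is diagonal, so H^(-1) * g = [0.0388, 0.6148, -0.2703, 0.2226].
Step 2: g^T H^(-1) g = sum_i g_i^2 / H_ii
  = (0.2715)^2/7 + (5.5329)^2/9 + (-3.7845)^2/14 + (3.1167)^2/14
  = 0.0105 + 3.4014 + 1.023 + 0.6938 = 5.1288
Step 3: Objective decrease = 0.5 * g^T H^(-1) g = 2.5644


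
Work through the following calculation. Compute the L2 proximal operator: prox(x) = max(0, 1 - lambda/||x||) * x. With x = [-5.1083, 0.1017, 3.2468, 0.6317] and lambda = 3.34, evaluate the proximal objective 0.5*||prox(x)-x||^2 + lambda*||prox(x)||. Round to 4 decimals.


Step 1: Compute ||x||.
||x|| = 6.0865
Step 2: Compute scaling factor.
scale = max(0, 1 - 3.34/6.0865) = 0.4512
Step 3: prox(x) = [-2.3051, 0.0459, 1.4651, 0.2851]
||prox(x)|| = 2.7465
Step 4: Proximal objective.
0.5*||prox-x||^2 = 5.5778
lambda*||prox|| = 9.1733
Total = 14.7512


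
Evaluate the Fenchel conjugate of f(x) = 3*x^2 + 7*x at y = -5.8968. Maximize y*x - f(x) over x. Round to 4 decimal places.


f*(y) = sup_x {y*x - a*x^2 - b*x} = sup_x {(y-b)*x - a*x^2}
FOC: (y - b) - 2a*x = 0 => x* = (y - b)/(2a)
x* = (-5.8968 - 7)/(2*3) = -2.1495
f*(-5.8968) = (y-b)^2/(4a) = (-5.8968 - 7)^2/(4*3)
= 166.3275/12 = 13.8606


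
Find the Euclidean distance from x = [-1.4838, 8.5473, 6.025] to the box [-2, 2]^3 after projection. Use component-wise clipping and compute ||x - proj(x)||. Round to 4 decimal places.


Project each component onto [-2, 2].
clip(-1.4838) = -1.4838, clip(8.5473) = 2.0, clip(6.025) = 2.0
Projection = [-1.4838, 2.0, 2.0]
Squared diffs: [0.0, 42.8671, 16.2006]
Distance = sqrt(59.0677) = 7.6856


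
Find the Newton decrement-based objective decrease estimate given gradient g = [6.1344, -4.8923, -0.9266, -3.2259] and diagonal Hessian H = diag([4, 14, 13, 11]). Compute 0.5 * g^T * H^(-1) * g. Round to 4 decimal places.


Step 1: H is diagonal, so H^(-1) * g = [1.5336, -0.3495, -0.0713, -0.2933].
Step 2: g^T H^(-1) g = sum_i g_i^2 / H_ii
  = (6.1344)^2/4 + (-4.8923)^2/14 + (-0.9266)^2/13 + (-3.2259)^2/11
  = 9.4077 + 1.7096 + 0.066 + 0.946 = 12.1294
Step 3: Objective decrease = 0.5 * g^T H^(-1) g = 6.0647


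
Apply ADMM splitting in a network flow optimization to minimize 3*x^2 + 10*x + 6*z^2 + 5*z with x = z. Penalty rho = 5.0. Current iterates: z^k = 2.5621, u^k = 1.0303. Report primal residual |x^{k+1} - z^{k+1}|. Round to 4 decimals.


ADMM iteration with rho = 5.0, z^k = 2.5621, u^k = 1.0303
Step 1: x-update.
Minimize 3*x^2 + 10*x + (5.0/2)*(x - 2.5621 + 1.0303)^2
FOC: (2*3 + 5.0)*x = -10 + 5.0*(2.5621 - 1.0303)
x^{k+1} = -0.2128
Step 2: z-update.
Minimize 6*z^2 + 5*z + (5.0/2)*(-0.2128 - z + 1.0303)^2
FOC: (2*6 + 5.0)*z = -5 + 5.0*(-0.2128 + 1.0303)
z^{k+1} = -0.0537
Step 3: u-update.
u^{k+1} = 1.0303 - 0.2128 + 0.0537 = 0.8712
Step 4: Primal residual = |-0.2128 + 0.0537| = 0.1591


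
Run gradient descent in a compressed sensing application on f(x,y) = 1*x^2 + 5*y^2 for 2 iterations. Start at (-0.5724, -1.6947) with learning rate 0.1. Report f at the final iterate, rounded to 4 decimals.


Gradient descent on f(x,y) = 1*x^2 + 5*y^2.
Starting point: (-0.5724, -1.6947), alpha = 0.1
Step 1: grad_x = 2*1*-0.5724 = -1.1448, grad_y = 2*5*-1.6947 = -16.947
  x_1 = -0.5724 - 0.1*-1.1448 = -0.4579
  y_1 = -1.6947 - 0.1*-16.947 = 0.0
Step 2: grad_x = 2*1*-0.4579 = -0.9158, grad_y = 2*5*0.0 = 0.0
  x_2 = -0.4579 - 0.1*-0.9158 = -0.3663
  y_2 = 0.0 - 0.1*0.0 = 0.0
f(-0.3663, 0.0) = 1*(-0.3663)^2 + 5*0.0^2 = 0.1342


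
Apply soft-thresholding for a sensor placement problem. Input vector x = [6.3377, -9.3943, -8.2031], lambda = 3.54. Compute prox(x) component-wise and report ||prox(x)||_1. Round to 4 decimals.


Soft-thresholding with lambda = 3.54:
prox(6.3377) = sign(6.3377)*max(|6.3377| - 3.54, 0) = 2.7977
prox(-9.3943) = sign(-9.3943)*max(|-9.3943| - 3.54, 0) = -5.8543
prox(-8.2031) = sign(-8.2031)*max(|-8.2031| - 3.54, 0) = -4.6631
prox(x) = [2.7977, -5.8543, -4.6631]
||prox(x)||_1 = 2.7977 + 5.8543 + 4.6631 = 13.3151


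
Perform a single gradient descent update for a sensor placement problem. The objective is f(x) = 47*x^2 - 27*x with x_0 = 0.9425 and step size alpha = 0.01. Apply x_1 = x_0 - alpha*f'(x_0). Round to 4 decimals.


We compute the gradient at x_0 and apply the update.
f'(x) = 94*x - 27
f'(0.9425) = 94*0.9425 - 27 = 61.595
x_1 = 0.9425 - 0.01*61.595 = 0.3266


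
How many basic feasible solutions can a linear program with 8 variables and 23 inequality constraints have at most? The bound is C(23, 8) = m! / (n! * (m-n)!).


Each vertex corresponds to some choice of n active constraints out of m, so the number of vertices is at most C(m, n) = m! / (n!(m-n)!).
m = 23, n = 8
Numerator: 23 * 22 * 21 * 20 * 19 * 18 * 17 * 16
Denominator: 8! = 40320
C(23, 8) = 490314


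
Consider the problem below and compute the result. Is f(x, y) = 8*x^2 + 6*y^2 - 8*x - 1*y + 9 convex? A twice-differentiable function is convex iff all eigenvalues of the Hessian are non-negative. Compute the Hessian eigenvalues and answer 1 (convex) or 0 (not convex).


The Hessian of f(x,y) = 8*x^2 + 6*y^2 - 8*x - 1*y + 9 is:
H = [[16, 0], [0, 12]]
Trace = 16 + 12 = 28
Determinant = 16*12 - (0)^2 = 192
Discriminant = (28)^2 - 4*192 = 16.0
Eigenvalues: lambda_1 = 12.0, lambda_2 = 16.0
The function is convex.

1


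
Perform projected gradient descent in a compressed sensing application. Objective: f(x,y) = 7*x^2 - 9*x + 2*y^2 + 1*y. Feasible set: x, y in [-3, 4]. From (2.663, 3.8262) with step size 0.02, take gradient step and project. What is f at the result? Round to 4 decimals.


Step 1: Compute gradient at (2.663, 3.8262).
grad_x = 2*7*2.663 - 9 = 28.282
grad_y = 2*2*3.8262 + 1 = 16.3048
Step 2: Gradient step.
x_raw = 2.663 - 0.02*28.282 = 2.0974
y_raw = 3.8262 - 0.02*16.3048 = 3.5001
Step 3: Project onto [-3, 4].
x_proj = clip(2.0974) = 2.0974
y_proj = clip(3.5001) = 3.5001
Step 4: Evaluate f.
f(2.0974, 3.5001) = 39.9178


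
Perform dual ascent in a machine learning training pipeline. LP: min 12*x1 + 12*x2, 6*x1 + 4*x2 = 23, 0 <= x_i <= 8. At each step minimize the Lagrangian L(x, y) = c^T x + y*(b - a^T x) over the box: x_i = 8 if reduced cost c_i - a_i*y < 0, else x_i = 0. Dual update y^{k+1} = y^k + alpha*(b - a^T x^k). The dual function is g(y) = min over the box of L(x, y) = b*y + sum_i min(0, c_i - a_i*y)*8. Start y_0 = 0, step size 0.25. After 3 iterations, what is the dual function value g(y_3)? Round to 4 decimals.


Dual ascent for LP: min 12*x1 + 12*x2, 6*x1 + 4*x2 = 23, 0 <= x_i <= 8
Step 1: y^k = 0.0, reduced costs: (12.0, 12.0)
  x^k = (0.0, 0.0), subgradient = b - a^T x = 23.0
  y^{k+1} = 0.0 + 0.25*23.0 = 5.75
Step 2: y^k = 5.75, reduced costs: (-22.5, -11.0)
  x^k = (8.0, 8.0), subgradient = b - a^T x = -57.0
  y^{k+1} = 5.75 + 0.25*-57.0 = -8.5
Step 3: y^k = -8.5, reduced costs: (63.0, 46.0)
  x^k = (0.0, 0.0), subgradient = b - a^T x = 23.0
  y^{k+1} = -8.5 + 0.25*23.0 = -2.75
Dual objective at y_3 = -2.75: reduced costs (28.5, 23.0), box minimizer x = (0.0, 0.0)
g(y_3) = b*y + (c1 - a1*y)*x1 + (c2 - a2*y)*x2 = 23*(-2.75) + 28.5*0.0 + 23.0*0.0 = -63.25 + 0.0 + 0.0 = -63.25


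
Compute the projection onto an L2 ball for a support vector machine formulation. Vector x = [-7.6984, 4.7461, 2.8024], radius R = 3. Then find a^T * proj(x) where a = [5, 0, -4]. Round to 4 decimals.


Step 1: Compute ||x|| (intermediates to 6 decimals).
||x|| = sqrt((-7.6984)^2 + 4.7461^2 + 2.8024^2) = 9.468066
Step 2: Project.
Since ||x|| > R, scale = R/||x|| = 3/9.468066 = 0.316855, proj(x) = scale * x
proj(x) = [-2.439277, 1.503826, 0.887954]
Step 3: Dot product.
a^T * proj(x) = 5*(-2.439277) + 0*1.503826 - 4*0.887954 = -15.7482


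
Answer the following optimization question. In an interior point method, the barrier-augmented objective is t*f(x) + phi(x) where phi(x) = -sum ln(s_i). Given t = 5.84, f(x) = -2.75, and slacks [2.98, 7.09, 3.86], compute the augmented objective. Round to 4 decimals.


Step 1: Compute log-barrier.
ln values: [1.0919, 1.9587, 1.3507]
phi = -(1.0919 + 1.9587 + 1.3507) = -4.4013
Step 2: Compute augmented objective.
t*f(x) = 5.84*-2.75 = -16.06
Total = -16.06 - 4.4013 = -20.4613


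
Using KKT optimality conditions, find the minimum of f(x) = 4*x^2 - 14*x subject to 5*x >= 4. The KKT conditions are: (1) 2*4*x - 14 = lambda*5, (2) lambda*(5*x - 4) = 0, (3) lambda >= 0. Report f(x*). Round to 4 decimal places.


Step 1: Try lambda = 0 (constraint inactive).
Stationarity: 2*4*x - 14 = 0
x* = 14/(2*4) = 1.75
Check constraint: 5*1.75 = 8.75 >= 4 -- satisfied.
Step 2: Compute optimal value.
f(x*) = 4*1.75^2 - 14*1.75 = -12.25


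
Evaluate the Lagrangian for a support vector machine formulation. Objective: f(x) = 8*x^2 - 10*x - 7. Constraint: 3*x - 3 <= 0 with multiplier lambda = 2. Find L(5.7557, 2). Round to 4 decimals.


Step 1: Evaluate f(x).
f(5.7557) = 8*5.7557^2 - 10*5.7557 - 7 = 200.4677
Step 2: Evaluate g(x).
g(5.7557) = 3*5.7557 - 3 = 14.2671
Step 3: Compute Lagrangian.
L = 200.4677 + 2*14.2671 = 229.0019


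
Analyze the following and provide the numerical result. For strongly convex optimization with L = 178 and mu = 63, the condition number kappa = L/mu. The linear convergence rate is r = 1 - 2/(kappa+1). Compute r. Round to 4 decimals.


Step 1: Compute the condition number.
kappa = L/mu = 178/63 = 2.8254
Step 2: Compute the convergence rate.
r = 1 - 2/(kappa + 1) = 1 - 2*mu/(L + mu) = (L - mu)/(L + mu) = 115/241 = 0.4772


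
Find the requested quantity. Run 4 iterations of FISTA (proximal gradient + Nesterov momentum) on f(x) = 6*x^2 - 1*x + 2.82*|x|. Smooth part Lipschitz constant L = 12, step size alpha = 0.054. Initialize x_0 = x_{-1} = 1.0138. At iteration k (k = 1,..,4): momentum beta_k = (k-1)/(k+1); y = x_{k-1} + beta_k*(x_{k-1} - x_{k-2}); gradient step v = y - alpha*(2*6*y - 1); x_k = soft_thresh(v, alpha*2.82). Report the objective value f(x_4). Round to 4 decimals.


FISTA on f(x) = 6*x^2 - 1*x + 2.82*|x|
L = 12, alpha = 0.054
Iteration 1: beta = 0.0, y = 1.0138 + 0.0*(1.0138 - 1.0138) = 1.0138
  grad(y) = 11.1656, v = y - alpha*grad = 0.4109
  prox(v) = soft_thresh(0.4109, 0.1523) = 0.2586
Iteration 2: beta = 0.3333, y = 0.2586 + 0.3333*(0.2586 - 1.0138) = 0.0068
  grad(y) = -0.918, v = y - alpha*grad = 0.0564
  prox(v) = soft_thresh(0.0564, 0.1523) = 0.0
Iteration 3: beta = 0.5, y = 0.0 + 0.5*(0.0 - 0.2586) = -0.1293
  grad(y) = -2.5515, v = y - alpha*grad = 0.0085
  prox(v) = soft_thresh(0.0085, 0.1523) = 0.0
Iteration 4: beta = 0.6, y = 0.0 + 0.6*(0.0 - 0.0) = 0.0
  grad(y) = -1.0, v = y - alpha*grad = 0.054
  prox(v) = soft_thresh(0.054, 0.1523) = 0.0
f(x_4) = 6*0.0^2 - 1*0.0 + 2.82*|0.0| = 0.0


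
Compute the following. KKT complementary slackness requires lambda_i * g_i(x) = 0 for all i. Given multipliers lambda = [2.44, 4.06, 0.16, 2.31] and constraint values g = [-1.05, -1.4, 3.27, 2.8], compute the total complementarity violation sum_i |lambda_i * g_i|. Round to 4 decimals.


KKT complementary slackness check:
lambda_1 * g_1 = 2.44 * -1.05 = -2.562
lambda_2 * g_2 = 4.06 * -1.4 = -5.684
lambda_3 * g_3 = 0.16 * 3.27 = 0.5232
lambda_4 * g_4 = 2.31 * 2.8 = 6.468
Total violation = 2.562 + 5.684 + 0.5232 + 6.468 = 15.2372


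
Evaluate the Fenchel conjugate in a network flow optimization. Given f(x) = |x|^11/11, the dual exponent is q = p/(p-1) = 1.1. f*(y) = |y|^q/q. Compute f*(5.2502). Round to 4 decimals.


The conjugate exponent q satisfies 1/p + 1/q = 1.
p = 11, so q = 11/(11 - 1) = 1.1
|y|^q = 5.2502^1.1 = 6.1972
f*(5.2502) = 6.1972 / 1.1 = 5.6338


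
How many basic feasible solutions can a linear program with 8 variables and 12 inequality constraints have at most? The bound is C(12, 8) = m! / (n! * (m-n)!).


Each vertex corresponds to some choice of n active constraints out of m, so the number of vertices is at most C(m, n) = m! / (n!(m-n)!).
m = 12, n = 8
Numerator: 12 * 11 * 10 * 9 * 8 * 7 * 6 * 5
Denominator: 8! = 40320
C(12, 8) = 495


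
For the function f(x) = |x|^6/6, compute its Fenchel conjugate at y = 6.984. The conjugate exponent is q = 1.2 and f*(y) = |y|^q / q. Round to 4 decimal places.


The conjugate exponent q satisfies 1/p + 1/q = 1.
p = 6, so q = 6/(6 - 1) = 1.2
|y|^q = 6.984^1.2 = 10.3021
f*(6.984) = 10.3021 / 1.2 = 8.5851


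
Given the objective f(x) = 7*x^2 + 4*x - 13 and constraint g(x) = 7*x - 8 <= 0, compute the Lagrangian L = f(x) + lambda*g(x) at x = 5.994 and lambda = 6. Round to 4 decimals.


Step 1: Evaluate f(x).
f(5.994) = 7*5.994^2 + 4*5.994 - 13 = 262.4723
Step 2: Evaluate g(x).
g(5.994) = 7*5.994 - 8 = 33.958
Step 3: Compute Lagrangian.
L = 262.4723 + 6*33.958 = 466.2203


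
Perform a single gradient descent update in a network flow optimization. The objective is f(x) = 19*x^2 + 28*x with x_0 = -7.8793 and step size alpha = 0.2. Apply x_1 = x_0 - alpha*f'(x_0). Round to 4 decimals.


We compute the gradient at x_0 and apply the update.
f'(x) = 38*x + 28
f'(-7.8793) = 38*-7.8793 + 28 = -271.4134
x_1 = -7.8793 - 0.2*-271.4134 = 46.4034


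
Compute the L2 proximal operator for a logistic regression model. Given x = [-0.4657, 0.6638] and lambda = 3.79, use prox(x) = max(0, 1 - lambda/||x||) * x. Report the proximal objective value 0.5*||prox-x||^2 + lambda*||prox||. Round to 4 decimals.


Step 1: Compute ||x||.
||x|| = 0.8109
Step 2: Compute scaling factor.
scale = max(0, 1 - 3.79/0.8109) = 0.0
Step 3: prox(x) = [-0.0, 0.0]
||prox(x)|| = 0.0
Step 4: Proximal objective.
0.5*||prox-x||^2 = 0.3288
lambda*||prox|| = 0.0
Total = 0.3288


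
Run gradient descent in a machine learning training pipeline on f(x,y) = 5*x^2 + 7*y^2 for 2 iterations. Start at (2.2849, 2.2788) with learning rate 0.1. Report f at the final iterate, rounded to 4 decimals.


Gradient descent on f(x,y) = 5*x^2 + 7*y^2.
Starting point: (2.2849, 2.2788), alpha = 0.1
Step 1: grad_x = 2*5*2.2849 = 22.849, grad_y = 2*7*2.2788 = 31.9032
  x_1 = 2.2849 - 0.1*22.849 = 0.0
  y_1 = 2.2788 - 0.1*31.9032 = -0.9115
Step 2: grad_x = 2*5*0.0 = 0.0, grad_y = 2*7*-0.9115 = -12.7613
  x_2 = 0.0 - 0.1*0.0 = 0.0
  y_2 = -0.9115 - 0.1*-12.7613 = 0.3646
f(0.0, 0.3646) = 5*0.0^2 + 7*0.3646^2 = 0.9306


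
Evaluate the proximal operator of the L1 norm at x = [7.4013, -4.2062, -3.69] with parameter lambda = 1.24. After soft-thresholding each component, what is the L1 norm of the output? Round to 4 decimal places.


Soft-thresholding with lambda = 1.24:
prox(7.4013) = sign(7.4013)*max(|7.4013| - 1.24, 0) = 6.1613
prox(-4.2062) = sign(-4.2062)*max(|-4.2062| - 1.24, 0) = -2.9662
prox(-3.69) = sign(-3.69)*max(|-3.69| - 1.24, 0) = -2.45
prox(x) = [6.1613, -2.9662, -2.45]
||prox(x)||_1 = 6.1613 + 2.9662 + 2.45 = 11.5775


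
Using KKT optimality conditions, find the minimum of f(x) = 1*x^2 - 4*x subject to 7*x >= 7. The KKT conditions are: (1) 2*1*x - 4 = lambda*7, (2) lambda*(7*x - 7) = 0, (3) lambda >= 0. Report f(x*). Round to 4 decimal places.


Step 1: Try lambda = 0 (constraint inactive).
Stationarity: 2*1*x - 4 = 0
x* = 4/(2*1) = 2.0
Check constraint: 7*2.0 = 14.0 >= 7 -- satisfied.
Step 2: Compute optimal value.
f(x*) = 1*2.0^2 - 4*2.0 = -4.0


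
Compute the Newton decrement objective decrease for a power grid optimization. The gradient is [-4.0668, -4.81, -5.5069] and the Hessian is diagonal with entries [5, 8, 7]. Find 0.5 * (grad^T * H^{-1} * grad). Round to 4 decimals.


Step 1: H is diagonal, so H^(-1) * g = [-0.8134, -0.6013, -0.7867].
Step 2: g^T H^(-1) g = sum_i g_i^2 / H_ii
  = (-4.0668)^2/5 + (-4.81)^2/8 + (-5.5069)^2/7
  = 3.3078 + 2.892 + 4.3323 = 10.5321
Step 3: Objective decrease = 0.5 * g^T H^(-1) g = 5.266


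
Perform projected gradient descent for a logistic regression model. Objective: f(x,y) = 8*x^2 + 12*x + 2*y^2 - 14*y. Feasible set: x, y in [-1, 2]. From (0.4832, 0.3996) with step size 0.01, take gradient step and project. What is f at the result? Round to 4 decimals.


Step 1: Compute gradient at (0.4832, 0.3996).
grad_x = 2*8*0.4832 + 12 = 19.7312
grad_y = 2*2*0.3996 - 14 = -12.4016
Step 2: Gradient step.
x_raw = 0.4832 - 0.01*19.7312 = 0.2859
y_raw = 0.3996 - 0.01*-12.4016 = 0.5236
Step 3: Project onto [-1, 2].
x_proj = clip(0.2859) = 0.2859
y_proj = clip(0.5236) = 0.5236
Step 4: Evaluate f.
f(0.2859, 0.5236) = -2.6978


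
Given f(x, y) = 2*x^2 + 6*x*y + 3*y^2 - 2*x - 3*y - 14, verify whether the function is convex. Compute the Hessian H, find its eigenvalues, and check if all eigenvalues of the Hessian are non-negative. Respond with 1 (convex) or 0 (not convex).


The Hessian of f(x,y) = 2*x^2 + 6*x*y + 3*y^2 - 2*x - 3*y - 14 is:
H = [[4, 6], [6, 6]]
Trace = 4 + 6 = 10
Determinant = 4*6 - (6)^2 = -12
Discriminant = (10)^2 - 4*-12 = 148.0
Eigenvalues: lambda_1 = -1.0828, lambda_2 = 11.0828
The function is not convex.

0


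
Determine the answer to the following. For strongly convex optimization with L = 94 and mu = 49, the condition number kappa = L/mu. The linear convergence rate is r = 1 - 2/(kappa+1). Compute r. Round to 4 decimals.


Step 1: Compute the condition number.
kappa = L/mu = 94/49 = 1.9184
Step 2: Compute the convergence rate.
r = 1 - 2/(kappa + 1) = 1 - 2*mu/(L + mu) = (L - mu)/(L + mu) = 45/143 = 0.3147


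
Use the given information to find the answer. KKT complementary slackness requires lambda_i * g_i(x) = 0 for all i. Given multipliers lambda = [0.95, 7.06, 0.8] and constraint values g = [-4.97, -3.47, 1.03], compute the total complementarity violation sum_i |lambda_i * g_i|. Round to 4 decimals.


KKT complementary slackness check:
lambda_1 * g_1 = 0.95 * -4.97 = -4.7215
lambda_2 * g_2 = 7.06 * -3.47 = -24.4982
lambda_3 * g_3 = 0.8 * 1.03 = 0.824
Total violation = 4.7215 + 24.4982 + 0.824 = 30.0437


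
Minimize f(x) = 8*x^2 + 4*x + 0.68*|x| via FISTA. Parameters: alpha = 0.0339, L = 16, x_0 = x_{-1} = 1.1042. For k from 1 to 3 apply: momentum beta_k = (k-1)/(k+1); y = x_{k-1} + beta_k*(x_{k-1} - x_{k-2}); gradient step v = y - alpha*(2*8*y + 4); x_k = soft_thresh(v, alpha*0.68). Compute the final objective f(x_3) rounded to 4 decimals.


FISTA on f(x) = 8*x^2 + 4*x + 0.68*|x|
L = 16, alpha = 0.0339
Iteration 1: beta = 0.0, y = 1.1042 + 0.0*(1.1042 - 1.1042) = 1.1042
  grad(y) = 21.6672, v = y - alpha*grad = 0.3697
  prox(v) = soft_thresh(0.3697, 0.0231) = 0.3466
Iteration 2: beta = 0.3333, y = 0.3466 + 0.3333*(0.3466 - 1.1042) = 0.0941
  grad(y) = 5.5057, v = y - alpha*grad = -0.0925
  prox(v) = soft_thresh(-0.0925, 0.0231) = -0.0695
Iteration 3: beta = 0.5, y = -0.0695 + 0.5*(-0.0695 - 0.3466) = -0.2775
  grad(y) = -0.4407, v = y - alpha*grad = -0.2626
  prox(v) = soft_thresh(-0.2626, 0.0231) = -0.2396
f(x_3) = 8*(-0.2396)^2 + 4*(-0.2396) + 0.68*|-0.2396| = -0.3362


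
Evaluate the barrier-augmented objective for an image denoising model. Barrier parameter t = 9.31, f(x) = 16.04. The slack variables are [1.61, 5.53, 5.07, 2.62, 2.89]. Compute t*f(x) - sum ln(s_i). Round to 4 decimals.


Step 1: Compute log-barrier.
ln values: [0.4762, 1.7102, 1.6233, 0.9632, 1.0613]
phi = -(0.4762 + 1.7102 + 1.6233 + 0.9632 + 1.0613) = -5.8342
Step 2: Compute augmented objective.
t*f(x) = 9.31*16.04 = 149.3324
Total = 149.3324 - 5.8342 = 143.4982


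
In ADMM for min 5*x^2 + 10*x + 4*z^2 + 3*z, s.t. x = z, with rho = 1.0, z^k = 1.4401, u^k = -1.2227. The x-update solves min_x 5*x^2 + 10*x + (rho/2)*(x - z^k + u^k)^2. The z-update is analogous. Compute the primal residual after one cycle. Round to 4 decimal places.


ADMM iteration with rho = 1.0, z^k = 1.4401, u^k = -1.2227
Step 1: x-update.
Minimize 5*x^2 + 10*x + (1.0/2)*(x - 1.4401 - 1.2227)^2
FOC: (2*5 + 1.0)*x = -10 + 1.0*(1.4401 + 1.2227)
x^{k+1} = -0.667
Step 2: z-update.
Minimize 4*z^2 + 3*z + (1.0/2)*(-0.667 - z - 1.2227)^2
FOC: (2*4 + 1.0)*z = -3 + 1.0*(-0.667 - 1.2227)
z^{k+1} = -0.5433
Step 3: u-update.
u^{k+1} = -1.2227 - 0.667 + 0.5433 = -1.3464
Step 4: Primal residual = |-0.667 + 0.5433| = 0.1237


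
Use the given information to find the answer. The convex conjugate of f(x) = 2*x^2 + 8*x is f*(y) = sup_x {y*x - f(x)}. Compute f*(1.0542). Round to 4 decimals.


f*(y) = sup_x {y*x - a*x^2 - b*x} = sup_x {(y-b)*x - a*x^2}
FOC: (y - b) - 2a*x = 0 => x* = (y - b)/(2a)
x* = (1.0542 - 8)/(2*2) = -1.7365
f*(1.0542) = (y-b)^2/(4a) = (1.0542 - 8)^2/(4*2)
= 48.2441/8 = 6.0305


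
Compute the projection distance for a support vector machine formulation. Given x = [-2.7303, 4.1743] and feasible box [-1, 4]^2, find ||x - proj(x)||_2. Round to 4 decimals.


Project each component onto [-1, 4].
clip(-2.7303) = -1.0, clip(4.1743) = 4.0
Projection = [-1.0, 4.0]
Squared diffs: [2.9939, 0.0304]
Distance = sqrt(3.0243) = 1.7391


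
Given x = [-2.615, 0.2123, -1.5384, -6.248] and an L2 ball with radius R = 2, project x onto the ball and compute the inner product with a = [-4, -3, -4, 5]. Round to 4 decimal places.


Step 1: Compute ||x|| (intermediates to 6 decimals).
||x|| = sqrt((-2.615)^2 + 0.2123^2 + (-1.5384)^2 + (-6.248)^2) = 6.948919
Step 2: Project.
Since ||x|| > R, scale = R/||x|| = 2/6.948919 = 0.287815, proj(x) = scale * x
proj(x) = [-0.752636, 0.061103, -0.442775, -1.798268]
Step 3: Dot product.
a^T * proj(x) = -4*(-0.752636) - 3*0.061103 - 4*(-0.442775) + 5*(-1.798268) = -4.393


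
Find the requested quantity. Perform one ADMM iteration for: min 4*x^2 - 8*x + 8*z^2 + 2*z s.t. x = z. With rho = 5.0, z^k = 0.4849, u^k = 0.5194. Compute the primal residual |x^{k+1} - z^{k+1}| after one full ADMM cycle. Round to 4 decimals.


ADMM iteration with rho = 5.0, z^k = 0.4849, u^k = 0.5194
Step 1: x-update.
Minimize 4*x^2 - 8*x + (5.0/2)*(x - 0.4849 + 0.5194)^2
FOC: (2*4 + 5.0)*x = 8 + 5.0*(0.4849 - 0.5194)
x^{k+1} = 0.6021
Step 2: z-update.
Minimize 8*z^2 + 2*z + (5.0/2)*(0.6021 - z + 0.5194)^2
FOC: (2*8 + 5.0)*z = -2 + 5.0*(0.6021 + 0.5194)
z^{k+1} = 0.1718
Step 3: u-update.
u^{k+1} = 0.5194 + 0.6021 - 0.1718 = 0.9497
Step 4: Primal residual = |0.6021 - 0.1718| = 0.4303


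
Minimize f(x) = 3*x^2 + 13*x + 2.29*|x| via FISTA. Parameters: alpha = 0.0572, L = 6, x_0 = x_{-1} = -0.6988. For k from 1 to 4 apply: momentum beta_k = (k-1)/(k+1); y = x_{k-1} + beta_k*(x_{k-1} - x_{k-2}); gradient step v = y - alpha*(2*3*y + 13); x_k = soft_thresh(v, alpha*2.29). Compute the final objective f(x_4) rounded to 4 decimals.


FISTA on f(x) = 3*x^2 + 13*x + 2.29*|x|
L = 6, alpha = 0.0572
Iteration 1: beta = 0.0, y = -0.6988 + 0.0*(-0.6988 + 0.6988) = -0.6988
  grad(y) = 8.8072, v = y - alpha*grad = -1.2026
  prox(v) = soft_thresh(-1.2026, 0.131) = -1.0716
Iteration 2: beta = 0.3333, y = -1.0716 + 0.3333*(-1.0716 + 0.6988) = -1.1958
  grad(y) = 5.8249, v = y - alpha*grad = -1.529
  prox(v) = soft_thresh(-1.529, 0.131) = -1.398
Iteration 3: beta = 0.5, y = -1.398 + 0.5*(-1.398 + 1.0716) = -1.5613
  grad(y) = 3.6324, v = y - alpha*grad = -1.769
  prox(v) = soft_thresh(-1.769, 0.131) = -1.6381
Iteration 4: beta = 0.6, y = -1.6381 + 0.6*(-1.6381 + 1.398) = -1.7821
  grad(y) = 2.3076, v = y - alpha*grad = -1.9141
  prox(v) = soft_thresh(-1.9141, 0.131) = -1.7831
f(x_4) = 3*(-1.7831)^2 + 13*(-1.7831) + 2.29*|-1.7831| = -9.5587


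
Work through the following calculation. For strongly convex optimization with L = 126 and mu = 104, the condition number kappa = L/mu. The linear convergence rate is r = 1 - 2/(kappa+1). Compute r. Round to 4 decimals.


Step 1: Compute the condition number.
kappa = L/mu = 126/104 = 1.2115
Step 2: Compute the convergence rate.
r = 1 - 2/(kappa + 1) = 1 - 2*mu/(L + mu) = (L - mu)/(L + mu) = 22/230 = 0.0957


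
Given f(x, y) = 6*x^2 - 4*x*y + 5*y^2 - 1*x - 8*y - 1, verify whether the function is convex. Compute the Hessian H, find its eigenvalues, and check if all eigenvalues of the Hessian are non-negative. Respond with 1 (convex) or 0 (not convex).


The Hessian of f(x,y) = 6*x^2 - 4*x*y + 5*y^2 - 1*x - 8*y - 1 is:
H = [[12, -4], [-4, 10]]
Trace = 12 + 10 = 22
Determinant = 12*10 - (-4)^2 = 104
Discriminant = (22)^2 - 4*104 = 68.0
Eigenvalues: lambda_1 = 6.8769, lambda_2 = 15.1231
The function is convex.

1


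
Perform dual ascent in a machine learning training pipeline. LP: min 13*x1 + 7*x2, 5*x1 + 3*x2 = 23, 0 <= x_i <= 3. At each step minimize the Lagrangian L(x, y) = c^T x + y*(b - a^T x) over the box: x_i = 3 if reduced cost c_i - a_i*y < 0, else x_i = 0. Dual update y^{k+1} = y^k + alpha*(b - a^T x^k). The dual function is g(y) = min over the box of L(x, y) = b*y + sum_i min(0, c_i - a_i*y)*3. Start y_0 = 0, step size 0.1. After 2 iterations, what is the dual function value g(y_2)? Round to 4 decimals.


Dual ascent for LP: min 13*x1 + 7*x2, 5*x1 + 3*x2 = 23, 0 <= x_i <= 3
Step 1: y^k = 0.0, reduced costs: (13.0, 7.0)
  x^k = (0.0, 0.0), subgradient = b - a^T x = 23.0
  y^{k+1} = 0.0 + 0.1*23.0 = 2.3
Step 2: y^k = 2.3, reduced costs: (1.5, 0.1)
  x^k = (0.0, 0.0), subgradient = b - a^T x = 23.0
  y^{k+1} = 2.3 + 0.1*23.0 = 4.6
Dual objective at y_2 = 4.6: reduced costs (-10.0, -6.8), box minimizer x = (3.0, 3.0)
g(y_2) = b*y + (c1 - a1*y)*x1 + (c2 - a2*y)*x2 = 23*4.6 + (-10.0)*3.0 + (-6.8)*3.0 = 105.8 - 30.0 - 20.4 = 55.4


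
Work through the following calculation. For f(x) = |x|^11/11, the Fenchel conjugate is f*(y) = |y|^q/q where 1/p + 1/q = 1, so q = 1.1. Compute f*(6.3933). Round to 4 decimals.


The conjugate exponent q satisfies 1/p + 1/q = 1.
p = 11, so q = 11/(11 - 1) = 1.1
|y|^q = 6.3933^1.1 = 7.6966
f*(6.3933) = 7.6966 / 1.1 = 6.9969


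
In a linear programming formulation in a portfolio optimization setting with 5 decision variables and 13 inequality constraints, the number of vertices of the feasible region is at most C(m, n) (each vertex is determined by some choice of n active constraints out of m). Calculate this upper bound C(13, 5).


Each vertex corresponds to some choice of n active constraints out of m, so the number of vertices is at most C(m, n) = m! / (n!(m-n)!).
m = 13, n = 5
Numerator: 13 * 12 * 11 * 10 * 9
Denominator: 5! = 120
C(13, 5) = 1287


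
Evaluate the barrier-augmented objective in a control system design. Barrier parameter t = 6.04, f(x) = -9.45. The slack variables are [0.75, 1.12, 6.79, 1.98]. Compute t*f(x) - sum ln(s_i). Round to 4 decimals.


Step 1: Compute log-barrier.
ln values: [-0.2877, 0.1133, 1.9155, 0.6831]
phi = -(-0.2877 + 0.1133 + 1.9155 + 0.6831) = -2.4242
Step 2: Compute augmented objective.
t*f(x) = 6.04*-9.45 = -57.078
Total = -57.078 - 2.4242 = -59.5022


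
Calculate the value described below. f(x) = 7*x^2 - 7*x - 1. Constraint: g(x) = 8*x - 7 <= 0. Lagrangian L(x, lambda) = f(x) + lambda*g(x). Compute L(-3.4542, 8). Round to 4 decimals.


Step 1: Evaluate f(x).
f(-3.4542) = 7*(-3.4542)^2 - 7*(-3.4542) - 1 = 106.6999
Step 2: Evaluate g(x).
g(-3.4542) = 8*-3.4542 - 7 = -34.6336
Step 3: Compute Lagrangian.
L = 106.6999 + 8*-34.6336 = -170.3689


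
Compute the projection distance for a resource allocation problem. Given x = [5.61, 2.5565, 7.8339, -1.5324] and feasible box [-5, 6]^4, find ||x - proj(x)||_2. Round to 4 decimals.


Project each component onto [-5, 6].
clip(5.61) = 5.61, clip(2.5565) = 2.5565, clip(7.8339) = 6.0, clip(-1.5324) = -1.5324
Projection = [5.61, 2.5565, 6.0, -1.5324]
Squared diffs: [0.0, 0.0, 3.3632, 0.0]
Distance = sqrt(3.3632) = 1.8339


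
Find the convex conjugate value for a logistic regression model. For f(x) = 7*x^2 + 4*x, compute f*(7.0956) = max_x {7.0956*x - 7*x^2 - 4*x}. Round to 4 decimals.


f*(y) = sup_x {y*x - a*x^2 - b*x} = sup_x {(y-b)*x - a*x^2}
FOC: (y - b) - 2a*x = 0 => x* = (y - b)/(2a)
x* = (7.0956 - 4)/(2*7) = 0.2211
f*(7.0956) = (y-b)^2/(4a) = (7.0956 - 4)^2/(4*7)
= 9.5827/28 = 0.3422


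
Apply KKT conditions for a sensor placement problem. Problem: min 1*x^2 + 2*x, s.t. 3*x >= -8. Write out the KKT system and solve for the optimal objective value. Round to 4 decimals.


Step 1: Try lambda = 0 (constraint inactive).
Stationarity: 2*1*x + 2 = 0
x* = -2/(2*1) = -1.0
Check constraint: 3*-1.0 = -3.0 >= -8 -- satisfied.
Step 2: Compute optimal value.
f(x*) = 1*(-1.0)^2 + 2*(-1.0) = -1.0


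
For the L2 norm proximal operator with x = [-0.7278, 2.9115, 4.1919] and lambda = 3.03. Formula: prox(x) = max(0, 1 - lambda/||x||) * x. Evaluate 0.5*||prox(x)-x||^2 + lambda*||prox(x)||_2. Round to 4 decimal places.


Step 1: Compute ||x||.
||x|| = 5.1554
Step 2: Compute scaling factor.
scale = max(0, 1 - 3.03/5.1554) = 0.4123
Step 3: prox(x) = [-0.3001, 1.2003, 1.7282]
||prox(x)|| = 2.1254
Step 4: Proximal objective.
0.5*||prox-x||^2 = 4.5905
lambda*||prox|| = 6.44
Total = 11.0305


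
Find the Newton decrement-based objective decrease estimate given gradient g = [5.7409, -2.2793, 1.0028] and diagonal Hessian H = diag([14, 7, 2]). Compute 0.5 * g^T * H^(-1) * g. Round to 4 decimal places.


Step 1: H is diagonal, so H^(-1) * g = [0.4101, -0.3256, 0.5014].
Step 2: g^T H^(-1) g = sum_i g_i^2 / H_ii
  = (5.7409)^2/14 + (-2.2793)^2/7 + (1.0028)^2/2
  = 2.3541 + 0.7422 + 0.5028 = 3.5991
Step 3: Objective decrease = 0.5 * g^T H^(-1) g = 1.7996


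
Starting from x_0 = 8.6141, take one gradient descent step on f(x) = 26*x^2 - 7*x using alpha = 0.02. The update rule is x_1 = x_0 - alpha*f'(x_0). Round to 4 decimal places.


We compute the gradient at x_0 and apply the update.
f'(x) = 52*x - 7
f'(8.6141) = 52*8.6141 - 7 = 440.9332
x_1 = 8.6141 - 0.02*440.9332 = -0.2046


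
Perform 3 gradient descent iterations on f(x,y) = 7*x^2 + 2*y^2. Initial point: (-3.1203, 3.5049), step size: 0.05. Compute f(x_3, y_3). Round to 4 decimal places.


Gradient descent on f(x,y) = 7*x^2 + 2*y^2.
Starting point: (-3.1203, 3.5049), alpha = 0.05
Step 1: grad_x = 2*7*-3.1203 = -43.6842, grad_y = 2*2*3.5049 = 14.0196
  x_1 = -3.1203 - 0.05*-43.6842 = -0.9361
  y_1 = 3.5049 - 0.05*14.0196 = 2.8039
Step 2: grad_x = 2*7*-0.9361 = -13.1053, grad_y = 2*2*2.8039 = 11.2157
  x_2 = -0.9361 - 0.05*-13.1053 = -0.2808
  y_2 = 2.8039 - 0.05*11.2157 = 2.2431
Step 3: grad_x = 2*7*-0.2808 = -3.9316, grad_y = 2*2*2.2431 = 8.9725
  x_3 = -0.2808 - 0.05*-3.9316 = -0.0842
  y_3 = 2.2431 - 0.05*8.9725 = 1.7945
f(-0.0842, 1.7945) = 7*(-0.0842)^2 + 2*1.7945^2 = 6.4902


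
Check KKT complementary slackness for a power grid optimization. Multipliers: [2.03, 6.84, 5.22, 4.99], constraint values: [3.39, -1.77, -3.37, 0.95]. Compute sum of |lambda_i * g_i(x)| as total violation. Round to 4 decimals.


KKT complementary slackness check:
lambda_1 * g_1 = 2.03 * 3.39 = 6.8817
lambda_2 * g_2 = 6.84 * -1.77 = -12.1068
lambda_3 * g_3 = 5.22 * -3.37 = -17.5914
lambda_4 * g_4 = 4.99 * 0.95 = 4.7405
Total violation = 6.8817 + 12.1068 + 17.5914 + 4.7405 = 41.3204


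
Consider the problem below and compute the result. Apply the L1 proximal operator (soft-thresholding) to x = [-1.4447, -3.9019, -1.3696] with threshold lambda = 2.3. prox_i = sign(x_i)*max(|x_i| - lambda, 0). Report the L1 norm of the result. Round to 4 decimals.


Soft-thresholding with lambda = 2.3:
prox(-1.4447) = sign(-1.4447)*max(|-1.4447| - 2.3, 0) = 0.0
prox(-3.9019) = sign(-3.9019)*max(|-3.9019| - 2.3, 0) = -1.6019
prox(-1.3696) = sign(-1.3696)*max(|-1.3696| - 2.3, 0) = 0.0
prox(x) = [0.0, -1.6019, 0.0]
||prox(x)||_1 = 0.0 + 1.6019 + 0.0 = 1.6019


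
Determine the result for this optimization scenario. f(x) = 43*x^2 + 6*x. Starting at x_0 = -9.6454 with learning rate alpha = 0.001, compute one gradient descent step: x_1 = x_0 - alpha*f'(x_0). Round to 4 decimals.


We compute the gradient at x_0 and apply the update.
f'(x) = 86*x + 6
f'(-9.6454) = 86*-9.6454 + 6 = -823.5044
x_1 = -9.6454 - 0.001*-823.5044 = -8.8219


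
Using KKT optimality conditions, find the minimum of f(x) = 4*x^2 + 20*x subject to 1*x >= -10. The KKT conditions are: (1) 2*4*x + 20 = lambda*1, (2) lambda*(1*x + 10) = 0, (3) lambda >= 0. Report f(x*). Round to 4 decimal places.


Step 1: Try lambda = 0 (constraint inactive).
Stationarity: 2*4*x + 20 = 0
x* = -20/(2*4) = -2.5
Check constraint: 1*-2.5 = -2.5 >= -10 -- satisfied.
Step 2: Compute optimal value.
f(x*) = 4*(-2.5)^2 + 20*(-2.5) = -25.0


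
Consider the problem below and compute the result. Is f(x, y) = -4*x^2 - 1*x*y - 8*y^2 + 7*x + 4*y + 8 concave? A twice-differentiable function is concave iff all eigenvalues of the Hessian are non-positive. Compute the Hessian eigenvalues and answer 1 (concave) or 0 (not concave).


The Hessian of f(x,y) = -4*x^2 - 1*x*y - 8*y^2 + 7*x + 4*y + 8 is:
H = [[-8, -1], [-1, -16]]
Trace = -8 - 16 = -24
Determinant = -8*-16 - (-1)^2 = 127
Discriminant = (-24)^2 - 4*127 = 68.0
Eigenvalues: lambda_1 = -16.1231, lambda_2 = -7.8769
The function is concave.

1


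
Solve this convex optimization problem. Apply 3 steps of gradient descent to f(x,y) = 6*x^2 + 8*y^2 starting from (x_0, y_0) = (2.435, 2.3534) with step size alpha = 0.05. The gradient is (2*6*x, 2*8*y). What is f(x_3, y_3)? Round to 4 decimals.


Gradient descent on f(x,y) = 6*x^2 + 8*y^2.
Starting point: (2.435, 2.3534), alpha = 0.05
Step 1: grad_x = 2*6*2.435 = 29.22, grad_y = 2*8*2.3534 = 37.6544
  x_1 = 2.435 - 0.05*29.22 = 0.974
  y_1 = 2.3534 - 0.05*37.6544 = 0.4707
Step 2: grad_x = 2*6*0.974 = 11.688, grad_y = 2*8*0.4707 = 7.5309
  x_2 = 0.974 - 0.05*11.688 = 0.3896
  y_2 = 0.4707 - 0.05*7.5309 = 0.0941
Step 3: grad_x = 2*6*0.3896 = 4.6752, grad_y = 2*8*0.0941 = 1.5062
  x_3 = 0.3896 - 0.05*4.6752 = 0.1558
  y_3 = 0.0941 - 0.05*1.5062 = 0.0188
f(0.1558, 0.0188) = 6*0.1558^2 + 8*0.0188^2 = 0.1486


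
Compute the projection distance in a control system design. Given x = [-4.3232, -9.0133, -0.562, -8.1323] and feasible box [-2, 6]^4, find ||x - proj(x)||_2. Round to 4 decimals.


Project each component onto [-2, 6].
clip(-4.3232) = -2.0, clip(-9.0133) = -2.0, clip(-0.562) = -0.562, clip(-8.1323) = -2.0
Projection = [-2.0, -2.0, -0.562, -2.0]
Squared diffs: [5.3973, 49.1864, 0.0, 37.6051]
Distance = sqrt(92.1888) = 9.6015


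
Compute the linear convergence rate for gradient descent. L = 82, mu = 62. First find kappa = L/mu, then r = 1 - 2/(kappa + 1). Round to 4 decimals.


Step 1: Compute the condition number.
kappa = L/mu = 82/62 = 1.3226
Step 2: Compute the convergence rate.
r = 1 - 2/(kappa + 1) = 1 - 2*mu/(L + mu) = (L - mu)/(L + mu) = 20/144 = 0.1389


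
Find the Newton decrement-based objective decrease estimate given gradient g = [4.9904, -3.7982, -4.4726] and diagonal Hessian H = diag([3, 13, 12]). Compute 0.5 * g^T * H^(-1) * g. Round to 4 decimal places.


Step 1: H is diagonal, so H^(-1) * g = [1.6635, -0.2922, -0.3727].
Step 2: g^T H^(-1) g = sum_i g_i^2 / H_ii
  = (4.9904)^2/3 + (-3.7982)^2/13 + (-4.4726)^2/12
  = 8.3014 + 1.1097 + 1.667 = 11.0781
Step 3: Objective decrease = 0.5 * g^T H^(-1) g = 5.539


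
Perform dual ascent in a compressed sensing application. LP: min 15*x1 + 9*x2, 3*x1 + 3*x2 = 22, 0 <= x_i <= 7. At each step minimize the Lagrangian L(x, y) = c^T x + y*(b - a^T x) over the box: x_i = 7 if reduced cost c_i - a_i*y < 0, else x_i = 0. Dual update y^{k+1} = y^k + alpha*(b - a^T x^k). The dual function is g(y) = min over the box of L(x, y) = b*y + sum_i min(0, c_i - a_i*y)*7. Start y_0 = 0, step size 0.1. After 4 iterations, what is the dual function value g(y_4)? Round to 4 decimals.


Dual ascent for LP: min 15*x1 + 9*x2, 3*x1 + 3*x2 = 22, 0 <= x_i <= 7
Step 1: y^k = 0.0, reduced costs: (15.0, 9.0)
  x^k = (0.0, 0.0), subgradient = b - a^T x = 22.0
  y^{k+1} = 0.0 + 0.1*22.0 = 2.2
Step 2: y^k = 2.2, reduced costs: (8.4, 2.4)
  x^k = (0.0, 0.0), subgradient = b - a^T x = 22.0
  y^{k+1} = 2.2 + 0.1*22.0 = 4.4
Step 3: y^k = 4.4, reduced costs: (1.8, -4.2)
  x^k = (0.0, 7.0), subgradient = b - a^T x = 1.0
  y^{k+1} = 4.4 + 0.1*1.0 = 4.5
Step 4: y^k = 4.5, reduced costs: (1.5, -4.5)
  x^k = (0.0, 7.0), subgradient = b - a^T x = 1.0
  y^{k+1} = 4.5 + 0.1*1.0 = 4.6
Dual objective at y_4 = 4.6: reduced costs (1.2, -4.8), box minimizer x = (0.0, 7.0)
g(y_4) = b*y + (c1 - a1*y)*x1 + (c2 - a2*y)*x2 = 22*4.6 + 1.2*0.0 + (-4.8)*7.0 = 101.2 + 0.0 - 33.6 = 67.6


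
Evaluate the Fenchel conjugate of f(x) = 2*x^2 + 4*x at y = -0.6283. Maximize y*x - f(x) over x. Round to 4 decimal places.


f*(y) = sup_x {y*x - a*x^2 - b*x} = sup_x {(y-b)*x - a*x^2}
FOC: (y - b) - 2a*x = 0 => x* = (y - b)/(2a)
x* = (-0.6283 - 4)/(2*2) = -1.1571
f*(-0.6283) = (y-b)^2/(4a) = (-0.6283 - 4)^2/(4*2)
= 21.4212/8 = 2.6776


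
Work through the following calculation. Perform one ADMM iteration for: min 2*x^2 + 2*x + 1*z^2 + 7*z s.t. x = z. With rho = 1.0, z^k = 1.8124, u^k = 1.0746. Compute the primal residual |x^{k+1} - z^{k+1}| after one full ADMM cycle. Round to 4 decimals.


ADMM iteration with rho = 1.0, z^k = 1.8124, u^k = 1.0746
Step 1: x-update.
Minimize 2*x^2 + 2*x + (1.0/2)*(x - 1.8124 + 1.0746)^2
FOC: (2*2 + 1.0)*x = -2 + 1.0*(1.8124 - 1.0746)
x^{k+1} = -0.2524
Step 2: z-update.
Minimize 1*z^2 + 7*z + (1.0/2)*(-0.2524 - z + 1.0746)^2
FOC: (2*1 + 1.0)*z = -7 + 1.0*(-0.2524 + 1.0746)
z^{k+1} = -2.0593
Step 3: u-update.
u^{k+1} = 1.0746 - 0.2524 + 2.0593 = 2.8814
Step 4: Primal residual = |-0.2524 + 2.0593| = 1.8068


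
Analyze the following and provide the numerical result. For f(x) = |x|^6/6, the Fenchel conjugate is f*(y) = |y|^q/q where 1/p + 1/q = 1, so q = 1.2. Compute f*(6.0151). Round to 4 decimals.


The conjugate exponent q satisfies 1/p + 1/q = 1.
p = 6, so q = 6/(6 - 1) = 1.2
|y|^q = 6.0151^1.2 = 8.6118
f*(6.0151) = 8.6118 / 1.2 = 7.1765


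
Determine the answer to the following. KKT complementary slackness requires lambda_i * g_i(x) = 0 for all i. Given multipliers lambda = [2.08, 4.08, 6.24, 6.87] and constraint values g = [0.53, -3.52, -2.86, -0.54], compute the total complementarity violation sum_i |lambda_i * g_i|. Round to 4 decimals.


KKT complementary slackness check:
lambda_1 * g_1 = 2.08 * 0.53 = 1.1024
lambda_2 * g_2 = 4.08 * -3.52 = -14.3616
lambda_3 * g_3 = 6.24 * -2.86 = -17.8464
lambda_4 * g_4 = 6.87 * -0.54 = -3.7098
Total violation = 1.1024 + 14.3616 + 17.8464 + 3.7098 = 37.0202


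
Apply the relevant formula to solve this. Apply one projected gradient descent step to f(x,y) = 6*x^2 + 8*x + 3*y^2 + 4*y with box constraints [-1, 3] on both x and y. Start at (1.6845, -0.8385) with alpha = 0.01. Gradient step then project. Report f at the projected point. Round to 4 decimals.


Step 1: Compute gradient at (1.6845, -0.8385).
grad_x = 2*6*1.6845 + 8 = 28.214
grad_y = 2*3*-0.8385 + 4 = -1.031
Step 2: Gradient step.
x_raw = 1.6845 - 0.01*28.214 = 1.4024
y_raw = -0.8385 - 0.01*-1.031 = -0.8282
Step 3: Project onto [-1, 3].
x_proj = clip(1.4024) = 1.4024
y_proj = clip(-0.8282) = -0.8282
Step 4: Evaluate f.
f(1.4024, -0.8282) = 21.7635


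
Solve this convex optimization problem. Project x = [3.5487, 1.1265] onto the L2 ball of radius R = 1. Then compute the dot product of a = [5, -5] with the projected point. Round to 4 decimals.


Step 1: Compute ||x|| (intermediates to 6 decimals).
||x|| = sqrt(3.5487^2 + 1.1265^2) = 3.723207
Step 2: Project.
Since ||x|| > R, scale = R/||x|| = 1/3.723207 = 0.268586, proj(x) = scale * x
proj(x) = [0.953131, 0.302562]
Step 3: Dot product.
a^T * proj(x) = 5*0.953131 - 5*0.302562 = 3.2528


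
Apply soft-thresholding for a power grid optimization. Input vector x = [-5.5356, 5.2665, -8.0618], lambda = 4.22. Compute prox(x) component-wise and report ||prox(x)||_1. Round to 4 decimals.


Soft-thresholding with lambda = 4.22:
prox(-5.5356) = sign(-5.5356)*max(|-5.5356| - 4.22, 0) = -1.3156
prox(5.2665) = sign(5.2665)*max(|5.2665| - 4.22, 0) = 1.0465
prox(-8.0618) = sign(-8.0618)*max(|-8.0618| - 4.22, 0) = -3.8418
prox(x) = [-1.3156, 1.0465, -3.8418]
||prox(x)||_1 = 1.3156 + 1.0465 + 3.8418 = 6.2039
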